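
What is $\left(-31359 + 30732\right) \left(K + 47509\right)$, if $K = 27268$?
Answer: $-46885179$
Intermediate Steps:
$\left(-31359 + 30732\right) \left(K + 47509\right) = \left(-31359 + 30732\right) \left(27268 + 47509\right) = \left(-627\right) 74777 = -46885179$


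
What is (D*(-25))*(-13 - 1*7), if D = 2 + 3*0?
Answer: 1000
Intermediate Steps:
D = 2 (D = 2 + 0 = 2)
(D*(-25))*(-13 - 1*7) = (2*(-25))*(-13 - 1*7) = -50*(-13 - 7) = -50*(-20) = 1000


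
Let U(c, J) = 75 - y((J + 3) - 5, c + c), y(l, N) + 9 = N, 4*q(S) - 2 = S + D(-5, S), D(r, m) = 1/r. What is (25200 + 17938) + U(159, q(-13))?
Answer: 42904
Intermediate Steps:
q(S) = 9/20 + S/4 (q(S) = 1/2 + (S + 1/(-5))/4 = 1/2 + (S - 1/5)/4 = 1/2 + (-1/5 + S)/4 = 1/2 + (-1/20 + S/4) = 9/20 + S/4)
y(l, N) = -9 + N
U(c, J) = 84 - 2*c (U(c, J) = 75 - (-9 + (c + c)) = 75 - (-9 + 2*c) = 75 + (9 - 2*c) = 84 - 2*c)
(25200 + 17938) + U(159, q(-13)) = (25200 + 17938) + (84 - 2*159) = 43138 + (84 - 318) = 43138 - 234 = 42904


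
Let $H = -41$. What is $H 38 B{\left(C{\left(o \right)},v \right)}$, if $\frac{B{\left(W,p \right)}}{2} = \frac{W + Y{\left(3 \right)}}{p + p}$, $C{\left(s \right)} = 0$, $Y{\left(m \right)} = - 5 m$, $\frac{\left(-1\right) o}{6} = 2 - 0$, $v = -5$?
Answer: $-4674$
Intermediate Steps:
$o = -12$ ($o = - 6 \left(2 - 0\right) = - 6 \left(2 + 0\right) = \left(-6\right) 2 = -12$)
$B{\left(W,p \right)} = \frac{-15 + W}{p}$ ($B{\left(W,p \right)} = 2 \frac{W - 15}{p + p} = 2 \frac{W - 15}{2 p} = 2 \left(-15 + W\right) \frac{1}{2 p} = 2 \frac{-15 + W}{2 p} = \frac{-15 + W}{p}$)
$H 38 B{\left(C{\left(o \right)},v \right)} = \left(-41\right) 38 \frac{-15 + 0}{-5} = - 1558 \left(\left(- \frac{1}{5}\right) \left(-15\right)\right) = \left(-1558\right) 3 = -4674$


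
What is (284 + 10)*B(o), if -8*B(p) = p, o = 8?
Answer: -294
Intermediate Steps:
B(p) = -p/8
(284 + 10)*B(o) = (284 + 10)*(-⅛*8) = 294*(-1) = -294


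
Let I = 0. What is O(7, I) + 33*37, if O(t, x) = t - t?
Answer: 1221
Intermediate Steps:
O(t, x) = 0
O(7, I) + 33*37 = 0 + 33*37 = 0 + 1221 = 1221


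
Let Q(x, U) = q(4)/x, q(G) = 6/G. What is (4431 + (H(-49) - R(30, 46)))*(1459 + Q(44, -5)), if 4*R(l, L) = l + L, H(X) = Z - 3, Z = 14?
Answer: 567891085/88 ≈ 6.4533e+6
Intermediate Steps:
H(X) = 11 (H(X) = 14 - 3 = 11)
R(l, L) = L/4 + l/4 (R(l, L) = (l + L)/4 = (L + l)/4 = L/4 + l/4)
Q(x, U) = 3/(2*x) (Q(x, U) = (6/4)/x = (6*(1/4))/x = 3/(2*x))
(4431 + (H(-49) - R(30, 46)))*(1459 + Q(44, -5)) = (4431 + (11 - ((1/4)*46 + (1/4)*30)))*(1459 + (3/2)/44) = (4431 + (11 - (23/2 + 15/2)))*(1459 + (3/2)*(1/44)) = (4431 + (11 - 1*19))*(1459 + 3/88) = (4431 + (11 - 19))*(128395/88) = (4431 - 8)*(128395/88) = 4423*(128395/88) = 567891085/88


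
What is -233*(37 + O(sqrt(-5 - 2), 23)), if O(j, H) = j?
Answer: -8621 - 233*I*sqrt(7) ≈ -8621.0 - 616.46*I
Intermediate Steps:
-233*(37 + O(sqrt(-5 - 2), 23)) = -233*(37 + sqrt(-5 - 2)) = -233*(37 + sqrt(-7)) = -233*(37 + I*sqrt(7)) = -8621 - 233*I*sqrt(7)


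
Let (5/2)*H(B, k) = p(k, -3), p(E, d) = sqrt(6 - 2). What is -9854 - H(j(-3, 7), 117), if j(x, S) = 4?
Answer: -49274/5 ≈ -9854.8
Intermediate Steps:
p(E, d) = 2 (p(E, d) = sqrt(4) = 2)
H(B, k) = 4/5 (H(B, k) = (2/5)*2 = 4/5)
-9854 - H(j(-3, 7), 117) = -9854 - 1*4/5 = -9854 - 4/5 = -49274/5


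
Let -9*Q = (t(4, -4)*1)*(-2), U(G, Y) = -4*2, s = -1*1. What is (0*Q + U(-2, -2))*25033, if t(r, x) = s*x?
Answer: -200264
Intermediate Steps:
s = -1
t(r, x) = -x
U(G, Y) = -8
Q = 8/9 (Q = --1*(-4)*1*(-2)/9 = -4*1*(-2)/9 = -4*(-2)/9 = -⅑*(-8) = 8/9 ≈ 0.88889)
(0*Q + U(-2, -2))*25033 = (0*(8/9) - 8)*25033 = (0 - 8)*25033 = -8*25033 = -200264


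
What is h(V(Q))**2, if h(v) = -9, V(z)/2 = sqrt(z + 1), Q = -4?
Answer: 81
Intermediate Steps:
V(z) = 2*sqrt(1 + z) (V(z) = 2*sqrt(z + 1) = 2*sqrt(1 + z))
h(V(Q))**2 = (-9)**2 = 81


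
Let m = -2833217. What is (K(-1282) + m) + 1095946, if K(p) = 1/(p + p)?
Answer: -4454362845/2564 ≈ -1.7373e+6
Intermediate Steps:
K(p) = 1/(2*p)
(K(-1282) + m) + 1095946 = ((½)/(-1282) - 2833217) + 1095946 = ((½)*(-1/1282) - 2833217) + 1095946 = (-1/2564 - 2833217) + 1095946 = -7264368389/2564 + 1095946 = -4454362845/2564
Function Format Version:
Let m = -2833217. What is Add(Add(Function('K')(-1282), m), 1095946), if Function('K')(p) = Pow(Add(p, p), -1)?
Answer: Rational(-4454362845, 2564) ≈ -1.7373e+6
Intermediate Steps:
Function('K')(p) = Mul(Rational(1, 2), Pow(p, -1)) (Function('K')(p) = Pow(Mul(2, p), -1) = Mul(Rational(1, 2), Pow(p, -1)))
Add(Add(Function('K')(-1282), m), 1095946) = Add(Add(Mul(Rational(1, 2), Pow(-1282, -1)), -2833217), 1095946) = Add(Add(Mul(Rational(1, 2), Rational(-1, 1282)), -2833217), 1095946) = Add(Add(Rational(-1, 2564), -2833217), 1095946) = Add(Rational(-7264368389, 2564), 1095946) = Rational(-4454362845, 2564)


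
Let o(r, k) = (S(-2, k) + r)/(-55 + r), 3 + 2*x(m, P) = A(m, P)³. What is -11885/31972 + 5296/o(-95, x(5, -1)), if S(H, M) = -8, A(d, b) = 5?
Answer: 25397332645/3293116 ≈ 7712.3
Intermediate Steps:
x(m, P) = 61 (x(m, P) = -3/2 + (½)*5³ = -3/2 + (½)*125 = -3/2 + 125/2 = 61)
o(r, k) = (-8 + r)/(-55 + r)
-11885/31972 + 5296/o(-95, x(5, -1)) = -11885/31972 + 5296/(((-8 - 95)/(-55 - 95))) = -11885*1/31972 + 5296/((-103/(-150))) = -11885/31972 + 5296/((-1/150*(-103))) = -11885/31972 + 5296/(103/150) = -11885/31972 + 5296*(150/103) = -11885/31972 + 794400/103 = 25397332645/3293116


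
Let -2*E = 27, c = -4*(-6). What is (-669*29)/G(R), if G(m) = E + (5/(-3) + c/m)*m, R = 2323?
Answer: 116406/23167 ≈ 5.0246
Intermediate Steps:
c = 24
E = -27/2 (E = -1/2*27 = -27/2 ≈ -13.500)
G(m) = -27/2 + m*(-5/3 + 24/m) (G(m) = -27/2 + (5/(-3) + 24/m)*m = -27/2 + (5*(-1/3) + 24/m)*m = -27/2 + (-5/3 + 24/m)*m = -27/2 + m*(-5/3 + 24/m))
(-669*29)/G(R) = (-669*29)/(21/2 - 5/3*2323) = -19401/(21/2 - 11615/3) = -19401/(-23167/6) = -19401*(-6/23167) = 116406/23167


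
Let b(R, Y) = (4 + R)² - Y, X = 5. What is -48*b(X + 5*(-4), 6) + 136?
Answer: -5384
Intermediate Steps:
-48*b(X + 5*(-4), 6) + 136 = -48*((4 + (5 + 5*(-4)))² - 1*6) + 136 = -48*((4 + (5 - 20))² - 6) + 136 = -48*((4 - 15)² - 6) + 136 = -48*((-11)² - 6) + 136 = -48*(121 - 6) + 136 = -48*115 + 136 = -5520 + 136 = -5384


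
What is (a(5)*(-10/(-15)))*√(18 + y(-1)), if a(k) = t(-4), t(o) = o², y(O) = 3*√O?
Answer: 32*√(18 + 3*I)/3 ≈ 45.411 + 3.7583*I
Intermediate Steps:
a(k) = 16 (a(k) = (-4)² = 16)
(a(5)*(-10/(-15)))*√(18 + y(-1)) = (16*(-10/(-15)))*√(18 + 3*√(-1)) = (16*(-10*(-1/15)))*√(18 + 3*I) = (16*(⅔))*√(18 + 3*I) = 32*√(18 + 3*I)/3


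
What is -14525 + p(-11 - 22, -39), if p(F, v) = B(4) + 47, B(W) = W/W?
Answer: -14477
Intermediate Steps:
B(W) = 1
p(F, v) = 48 (p(F, v) = 1 + 47 = 48)
-14525 + p(-11 - 22, -39) = -14525 + 48 = -14477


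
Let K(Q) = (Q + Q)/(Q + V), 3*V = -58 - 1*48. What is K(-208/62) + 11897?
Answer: 21403015/1799 ≈ 11897.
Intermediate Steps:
V = -106/3 (V = (-58 - 1*48)/3 = (-58 - 48)/3 = (⅓)*(-106) = -106/3 ≈ -35.333)
K(Q) = 2*Q/(-106/3 + Q) (K(Q) = (Q + Q)/(Q - 106/3) = (2*Q)/(-106/3 + Q) = 2*Q/(-106/3 + Q))
K(-208/62) + 11897 = 6*(-208/62)/(-106 + 3*(-208/62)) + 11897 = 6*(-208*1/62)/(-106 + 3*(-208*1/62)) + 11897 = 6*(-104/31)/(-106 + 3*(-104/31)) + 11897 = 6*(-104/31)/(-106 - 312/31) + 11897 = 6*(-104/31)/(-3598/31) + 11897 = 6*(-104/31)*(-31/3598) + 11897 = 312/1799 + 11897 = 21403015/1799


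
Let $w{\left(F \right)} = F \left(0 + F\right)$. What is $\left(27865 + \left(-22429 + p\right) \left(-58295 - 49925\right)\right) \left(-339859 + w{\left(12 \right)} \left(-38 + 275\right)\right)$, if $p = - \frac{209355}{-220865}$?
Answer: $- \frac{32779358051096208215}{44173} \approx -7.4207 \cdot 10^{14}$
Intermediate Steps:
$p = \frac{41871}{44173}$ ($p = \left(-209355\right) \left(- \frac{1}{220865}\right) = \frac{41871}{44173} \approx 0.94789$)
$w{\left(F \right)} = F^{2}$ ($w{\left(F \right)} = F F = F^{2}$)
$\left(27865 + \left(-22429 + p\right) \left(-58295 - 49925\right)\right) \left(-339859 + w{\left(12 \right)} \left(-38 + 275\right)\right) = \left(27865 + \left(-22429 + \frac{41871}{44173}\right) \left(-58295 - 49925\right)\right) \left(-339859 + 12^{2} \left(-38 + 275\right)\right) = \left(27865 - - \frac{107215106524120}{44173}\right) \left(-339859 + 144 \cdot 237\right) = \left(27865 + \frac{107215106524120}{44173}\right) \left(-339859 + 34128\right) = \frac{107216337404765}{44173} \left(-305731\right) = - \frac{32779358051096208215}{44173}$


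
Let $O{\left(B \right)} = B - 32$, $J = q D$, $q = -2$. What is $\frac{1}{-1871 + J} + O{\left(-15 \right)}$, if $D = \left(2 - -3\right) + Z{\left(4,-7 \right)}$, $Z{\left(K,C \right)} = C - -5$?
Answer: $- \frac{88220}{1877} \approx -47.001$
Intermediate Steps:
$Z{\left(K,C \right)} = 5 + C$ ($Z{\left(K,C \right)} = C + 5 = 5 + C$)
$D = 3$ ($D = \left(2 - -3\right) + \left(5 - 7\right) = \left(2 + 3\right) - 2 = 5 - 2 = 3$)
$J = -6$ ($J = \left(-2\right) 3 = -6$)
$O{\left(B \right)} = -32 + B$ ($O{\left(B \right)} = B - 32 = -32 + B$)
$\frac{1}{-1871 + J} + O{\left(-15 \right)} = \frac{1}{-1871 - 6} - 47 = \frac{1}{-1877} - 47 = - \frac{1}{1877} - 47 = - \frac{88220}{1877}$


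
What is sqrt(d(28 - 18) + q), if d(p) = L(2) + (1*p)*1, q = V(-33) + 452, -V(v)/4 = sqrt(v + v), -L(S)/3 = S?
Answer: 2*sqrt(114 - I*sqrt(66)) ≈ 21.368 - 0.7604*I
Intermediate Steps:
L(S) = -3*S
V(v) = -4*sqrt(2)*sqrt(v) (V(v) = -4*sqrt(v + v) = -4*sqrt(2)*sqrt(v))
q = 452 - 4*I*sqrt(66) (q = -4*sqrt(2)*sqrt(-33) + 452 = -4*sqrt(2)*I*sqrt(33) + 452 = -4*I*sqrt(66) + 452 = 452 - 4*I*sqrt(66) ≈ 452.0 - 32.496*I)
d(p) = -6 + p (d(p) = -3*2 + (1*p)*1 = -6 + p*1 = -6 + p)
sqrt(d(28 - 18) + q) = sqrt((-6 + (28 - 18)) + (452 - 4*I*sqrt(66))) = sqrt((-6 + 10) + (452 - 4*I*sqrt(66))) = sqrt(4 + (452 - 4*I*sqrt(66))) = sqrt(456 - 4*I*sqrt(66))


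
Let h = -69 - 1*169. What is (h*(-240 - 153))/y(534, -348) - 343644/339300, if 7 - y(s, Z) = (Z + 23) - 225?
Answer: 2628723041/15749175 ≈ 166.91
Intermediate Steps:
h = -238 (h = -69 - 169 = -238)
y(s, Z) = 209 - Z (y(s, Z) = 7 - ((Z + 23) - 225) = 7 - ((23 + Z) - 225) = 7 - (-202 + Z) = 7 + (202 - Z) = 209 - Z)
(h*(-240 - 153))/y(534, -348) - 343644/339300 = (-238*(-240 - 153))/(209 - 1*(-348)) - 343644/339300 = (-238*(-393))/(209 + 348) - 343644*1/339300 = 93534/557 - 28637/28275 = 2628723041/15749175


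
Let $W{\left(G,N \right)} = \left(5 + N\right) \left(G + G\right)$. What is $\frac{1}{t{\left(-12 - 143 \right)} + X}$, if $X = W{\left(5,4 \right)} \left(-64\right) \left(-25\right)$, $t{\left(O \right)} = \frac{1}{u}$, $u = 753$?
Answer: $\frac{753}{108432001} \approx 6.9444 \cdot 10^{-6}$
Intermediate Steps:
$W{\left(G,N \right)} = 2 G \left(5 + N\right)$ ($W{\left(G,N \right)} = \left(5 + N\right) 2 G = 2 G \left(5 + N\right)$)
$t{\left(O \right)} = \frac{1}{753}$
$X = 144000$ ($X = 2 \cdot 5 \left(5 + 4\right) \left(-64\right) \left(-25\right) = 2 \cdot 5 \cdot 9 \left(-64\right) \left(-25\right) = 90 \left(-64\right) \left(-25\right) = \left(-5760\right) \left(-25\right) = 144000$)
$\frac{1}{t{\left(-12 - 143 \right)} + X} = \frac{1}{\frac{1}{753} + 144000} = \frac{1}{\frac{108432001}{753}} = \frac{753}{108432001}$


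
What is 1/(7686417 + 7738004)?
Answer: 1/15424421 ≈ 6.4832e-8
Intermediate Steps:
1/(7686417 + 7738004) = 1/15424421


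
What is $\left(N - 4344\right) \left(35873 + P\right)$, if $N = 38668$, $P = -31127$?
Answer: $162901704$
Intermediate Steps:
$\left(N - 4344\right) \left(35873 + P\right) = \left(38668 - 4344\right) \left(35873 - 31127\right) = 34324 \cdot 4746 = 162901704$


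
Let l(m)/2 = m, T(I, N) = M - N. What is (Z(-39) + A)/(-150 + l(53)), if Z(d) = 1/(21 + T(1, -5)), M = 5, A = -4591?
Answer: 35580/341 ≈ 104.34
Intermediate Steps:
T(I, N) = 5 - N
l(m) = 2*m
Z(d) = 1/31 (Z(d) = 1/(21 + (5 - 1*(-5))) = 1/(21 + (5 + 5)) = 1/(21 + 10) = 1/31)
(Z(-39) + A)/(-150 + l(53)) = (1/31 - 4591)/(-150 + 2*53) = -142320/(31*(-150 + 106)) = -142320/31/(-44) = -142320/31*(-1/44) = 35580/341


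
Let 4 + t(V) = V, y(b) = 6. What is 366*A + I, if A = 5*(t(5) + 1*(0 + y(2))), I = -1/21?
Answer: 269009/21 ≈ 12810.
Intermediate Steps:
t(V) = -4 + V
I = -1/21 (I = -1*1/21 = -1/21 ≈ -0.047619)
A = 35 (A = 5*((-4 + 5) + 1*(0 + 6)) = 5*(1 + 1*6) = 5*(1 + 6) = 5*7 = 35)
366*A + I = 366*35 - 1/21 = 12810 - 1/21 = 269009/21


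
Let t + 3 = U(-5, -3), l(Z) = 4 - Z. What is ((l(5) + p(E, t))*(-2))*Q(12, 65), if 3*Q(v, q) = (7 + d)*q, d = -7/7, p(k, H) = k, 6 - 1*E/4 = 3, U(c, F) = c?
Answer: -2860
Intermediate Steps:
E = 12 (E = 24 - 4*3 = 24 - 12 = 12)
t = -8 (t = -3 - 5 = -8)
d = -1 (d = -7*1/7 = -1)
Q(v, q) = 2*q (Q(v, q) = ((7 - 1)*q)/3 = (6*q)/3 = 2*q)
((l(5) + p(E, t))*(-2))*Q(12, 65) = (((4 - 1*5) + 12)*(-2))*(2*65) = (((4 - 5) + 12)*(-2))*130 = ((-1 + 12)*(-2))*130 = (11*(-2))*130 = -22*130 = -2860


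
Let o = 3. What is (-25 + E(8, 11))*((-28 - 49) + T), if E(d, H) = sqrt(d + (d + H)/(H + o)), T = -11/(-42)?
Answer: 80575/42 - 3223*sqrt(1834)/588 ≈ 1683.7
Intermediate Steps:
T = 11/42 (T = -11*(-1/42) = 11/42 ≈ 0.26190)
E(d, H) = sqrt(d + (H + d)/(3 + H)) (E(d, H) = sqrt(d + (d + H)/(H + 3)) = sqrt(d + (H + d)/(3 + H)))
(-25 + E(8, 11))*((-28 - 49) + T) = (-25 + sqrt((11 + 8 + 8*(3 + 11))/(3 + 11)))*((-28 - 49) + 11/42) = (-25 + sqrt((11 + 8 + 8*14)/14))*(-77 + 11/42) = (-25 + sqrt((11 + 8 + 112)/14))*(-3223/42) = (-25 + sqrt((1/14)*131))*(-3223/42) = (-25 + sqrt(131/14))*(-3223/42) = (-25 + sqrt(1834)/14)*(-3223/42) = 80575/42 - 3223*sqrt(1834)/588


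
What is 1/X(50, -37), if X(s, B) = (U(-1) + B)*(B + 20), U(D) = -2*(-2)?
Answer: 1/561 ≈ 0.0017825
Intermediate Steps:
U(D) = 4
X(s, B) = (4 + B)*(20 + B) (X(s, B) = (4 + B)*(B + 20) = (4 + B)*(20 + B))
1/X(50, -37) = 1/(80 + (-37)**2 + 24*(-37)) = 1/(80 + 1369 - 888) = 1/561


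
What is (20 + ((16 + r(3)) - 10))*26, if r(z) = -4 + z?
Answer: 650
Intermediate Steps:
(20 + ((16 + r(3)) - 10))*26 = (20 + ((16 + (-4 + 3)) - 10))*26 = (20 + ((16 - 1) - 10))*26 = (20 + (15 - 10))*26 = (20 + 5)*26 = 25*26 = 650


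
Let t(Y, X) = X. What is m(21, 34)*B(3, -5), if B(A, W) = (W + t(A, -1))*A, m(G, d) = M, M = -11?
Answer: 198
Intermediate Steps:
m(G, d) = -11
B(A, W) = A*(-1 + W) (B(A, W) = (W - 1)*A = (-1 + W)*A = A*(-1 + W))
m(21, 34)*B(3, -5) = -33*(-1 - 5) = -33*(-6) = -11*(-18) = 198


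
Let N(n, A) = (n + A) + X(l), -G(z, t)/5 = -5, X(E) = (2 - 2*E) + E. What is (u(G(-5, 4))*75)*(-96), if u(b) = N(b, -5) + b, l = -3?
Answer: -360000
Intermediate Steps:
X(E) = 2 - E
G(z, t) = 25 (G(z, t) = -5*(-5) = 25)
N(n, A) = 5 + A + n (N(n, A) = (n + A) + (2 - 1*(-3)) = (A + n) + (2 + 3) = (A + n) + 5 = 5 + A + n)
u(b) = 2*b (u(b) = (5 - 5 + b) + b = b + b = 2*b)
(u(G(-5, 4))*75)*(-96) = ((2*25)*75)*(-96) = (50*75)*(-96) = 3750*(-96) = -360000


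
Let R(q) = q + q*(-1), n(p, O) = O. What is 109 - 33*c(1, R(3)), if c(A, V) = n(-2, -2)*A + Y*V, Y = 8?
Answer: 175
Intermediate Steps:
R(q) = 0 (R(q) = q - q = 0)
c(A, V) = -2*A + 8*V
109 - 33*c(1, R(3)) = 109 - 33*(-2*1 + 8*0) = 109 - 33*(-2 + 0) = 109 - 33*(-2) = 109 + 66 = 175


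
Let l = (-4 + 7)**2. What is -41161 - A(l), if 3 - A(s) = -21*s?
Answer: -41353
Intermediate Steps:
l = 9 (l = 3**2 = 9)
A(s) = 3 + 21*s (A(s) = 3 - (-21)*s = 3 + 21*s)
-41161 - A(l) = -41161 - (3 + 21*9) = -41161 - (3 + 189) = -41161 - 1*192 = -41161 - 192 = -41353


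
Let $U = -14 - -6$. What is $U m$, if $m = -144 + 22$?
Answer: $976$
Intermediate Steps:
$m = -122$
$U = -8$ ($U = -14 + 6 = -8$)
$U m = \left(-8\right) \left(-122\right) = 976$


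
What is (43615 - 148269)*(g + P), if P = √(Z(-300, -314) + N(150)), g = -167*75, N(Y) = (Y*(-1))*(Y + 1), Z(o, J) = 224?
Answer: 1310791350 - 104654*I*√22426 ≈ 1.3108e+9 - 1.5672e+7*I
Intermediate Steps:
N(Y) = -Y*(1 + Y) (N(Y) = (-Y)*(1 + Y) = -Y*(1 + Y))
g = -12525
P = I*√22426 (P = √(224 - 1*150*(1 + 150)) = √(224 - 1*150*151) = √(224 - 22650) = √(-22426) = I*√22426 ≈ 149.75*I)
(43615 - 148269)*(g + P) = (43615 - 148269)*(-12525 + I*√22426) = -104654*(-12525 + I*√22426) = 1310791350 - 104654*I*√22426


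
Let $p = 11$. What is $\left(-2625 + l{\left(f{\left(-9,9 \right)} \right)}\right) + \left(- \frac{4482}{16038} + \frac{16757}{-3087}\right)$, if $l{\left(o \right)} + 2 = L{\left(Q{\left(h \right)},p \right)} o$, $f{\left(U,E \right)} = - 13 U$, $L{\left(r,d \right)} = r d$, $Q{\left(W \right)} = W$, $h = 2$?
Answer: $- \frac{5980613}{101871} \approx -58.708$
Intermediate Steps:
$L{\left(r,d \right)} = d r$
$l{\left(o \right)} = -2 + 22 o$ ($l{\left(o \right)} = -2 + 11 \cdot 2 o = -2 + 22 o$)
$\left(-2625 + l{\left(f{\left(-9,9 \right)} \right)}\right) + \left(- \frac{4482}{16038} + \frac{16757}{-3087}\right) = \left(-2625 - \left(2 - 22 \left(\left(-13\right) \left(-9\right)\right)\right)\right) + \left(- \frac{4482}{16038} + \frac{16757}{-3087}\right) = \left(-2625 + \left(-2 + 22 \cdot 117\right)\right) + \left(\left(-4482\right) \frac{1}{16038} + 16757 \left(- \frac{1}{3087}\right)\right) = \left(-2625 + \left(-2 + 2574\right)\right) - \frac{581450}{101871} = \left(-2625 + 2572\right) - \frac{581450}{101871} = -53 - \frac{581450}{101871} = - \frac{5980613}{101871}$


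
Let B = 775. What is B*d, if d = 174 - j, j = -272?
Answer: 345650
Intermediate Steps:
d = 446 (d = 174 - 1*(-272) = 174 + 272 = 446)
B*d = 775*446 = 345650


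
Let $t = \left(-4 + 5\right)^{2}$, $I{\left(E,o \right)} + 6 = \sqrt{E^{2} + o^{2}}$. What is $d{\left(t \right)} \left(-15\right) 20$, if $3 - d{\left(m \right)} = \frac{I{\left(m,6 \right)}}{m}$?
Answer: $-2700 + 300 \sqrt{37} \approx -875.17$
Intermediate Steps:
$I{\left(E,o \right)} = -6 + \sqrt{E^{2} + o^{2}}$
$t = 1$ ($t = 1^{2} = 1$)
$d{\left(m \right)} = 3 - \frac{-6 + \sqrt{36 + m^{2}}}{m}$ ($d{\left(m \right)} = 3 - \frac{-6 + \sqrt{m^{2} + 6^{2}}}{m} = 3 - \frac{-6 + \sqrt{m^{2} + 36}}{m} = 3 - \frac{-6 + \sqrt{36 + m^{2}}}{m}$)
$d{\left(t \right)} \left(-15\right) 20 = \frac{6 - \sqrt{36 + 1^{2}} + 3 \cdot 1}{1} \left(-15\right) 20 = 1 \left(6 - \sqrt{36 + 1} + 3\right) \left(-15\right) 20 = 1 \left(6 - \sqrt{37} + 3\right) \left(-15\right) 20 = 1 \left(9 - \sqrt{37}\right) \left(-15\right) 20 = \left(9 - \sqrt{37}\right) \left(-15\right) 20 = \left(-135 + 15 \sqrt{37}\right) 20 = -2700 + 300 \sqrt{37}$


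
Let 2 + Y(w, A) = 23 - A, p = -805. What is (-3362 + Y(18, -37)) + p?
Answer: -4109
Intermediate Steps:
Y(w, A) = 21 - A (Y(w, A) = -2 + (23 - A) = 21 - A)
(-3362 + Y(18, -37)) + p = (-3362 + (21 - 1*(-37))) - 805 = (-3362 + (21 + 37)) - 805 = (-3362 + 58) - 805 = -3304 - 805 = -4109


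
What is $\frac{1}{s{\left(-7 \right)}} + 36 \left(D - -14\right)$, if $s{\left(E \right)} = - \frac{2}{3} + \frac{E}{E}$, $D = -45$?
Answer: $-1113$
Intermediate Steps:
$s{\left(E \right)} = \frac{1}{3}$ ($s{\left(E \right)} = \left(-2\right) \frac{1}{3} + 1 = - \frac{2}{3} + 1 = \frac{1}{3}$)
$\frac{1}{s{\left(-7 \right)}} + 36 \left(D - -14\right) = \frac{1}{\frac{1}{3}} + 36 \left(-45 - -14\right) = 3 + 36 \left(-45 + 14\right) = 3 + 36 \left(-31\right) = 3 - 1116 = -1113$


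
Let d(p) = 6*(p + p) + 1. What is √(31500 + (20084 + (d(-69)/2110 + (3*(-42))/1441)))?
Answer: √476874227737159230/3040510 ≈ 227.12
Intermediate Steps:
d(p) = 1 + 12*p (d(p) = 6*(2*p) + 1 = 12*p + 1 = 1 + 12*p)
√(31500 + (20084 + (d(-69)/2110 + (3*(-42))/1441))) = √(31500 + (20084 + ((1 + 12*(-69))/2110 + (3*(-42))/1441))) = √(31500 + (20084 + ((1 - 828)*(1/2110) - 126*1/1441))) = √(31500 + (20084 + (-827*1/2110 - 126/1441))) = √(31500 + (20084 + (-827/2110 - 126/1441))) = √(31500 + (20084 - 1457567/3040510)) = √(31500 + 61064145273/3040510) = √(156840210273/3040510) = √476874227737159230/3040510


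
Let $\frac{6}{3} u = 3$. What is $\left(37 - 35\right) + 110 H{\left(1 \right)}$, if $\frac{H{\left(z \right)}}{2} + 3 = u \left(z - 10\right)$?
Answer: $-3628$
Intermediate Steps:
$u = \frac{3}{2}$ ($u = \frac{1}{2} \cdot 3 = \frac{3}{2} \approx 1.5$)
$H{\left(z \right)} = -36 + 3 z$ ($H{\left(z \right)} = -6 + 2 \frac{3 \left(z - 10\right)}{2} = -6 + 2 \frac{3 \left(-10 + z\right)}{2} = -6 + 2 \left(-15 + \frac{3 z}{2}\right) = -6 + \left(-30 + 3 z\right) = -36 + 3 z$)
$\left(37 - 35\right) + 110 H{\left(1 \right)} = \left(37 - 35\right) + 110 \left(-36 + 3 \cdot 1\right) = 2 + 110 \left(-36 + 3\right) = 2 + 110 \left(-33\right) = 2 - 3630 = -3628$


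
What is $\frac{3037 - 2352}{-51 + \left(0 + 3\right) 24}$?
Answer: $\frac{685}{21} \approx 32.619$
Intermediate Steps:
$\frac{3037 - 2352}{-51 + \left(0 + 3\right) 24} = \frac{685}{-51 + 3 \cdot 24} = \frac{685}{-51 + 72} = \frac{685}{21}$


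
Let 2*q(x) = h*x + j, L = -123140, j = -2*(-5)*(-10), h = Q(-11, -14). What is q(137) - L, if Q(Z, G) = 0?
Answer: 123090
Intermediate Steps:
h = 0
j = -100 (j = 10*(-10) = -100)
q(x) = -50 (q(x) = (0*x - 100)/2 = (0 - 100)/2 = (½)*(-100) = -50)
q(137) - L = -50 - 1*(-123140) = -50 + 123140 = 123090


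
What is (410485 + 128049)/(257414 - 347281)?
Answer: -538534/89867 ≈ -5.9926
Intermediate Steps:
(410485 + 128049)/(257414 - 347281) = 538534/(-89867) = 538534*(-1/89867) = -538534/89867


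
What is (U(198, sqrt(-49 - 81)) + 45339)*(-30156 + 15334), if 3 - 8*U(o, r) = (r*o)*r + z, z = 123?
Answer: -719482113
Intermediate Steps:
U(o, r) = -15 - o*r**2/8 (U(o, r) = 3/8 - ((r*o)*r + 123)/8 = 3/8 - ((o*r)*r + 123)/8 = 3/8 - (o*r**2 + 123)/8 = 3/8 - (123 + o*r**2)/8 = 3/8 + (-123/8 - o*r**2/8) = -15 - o*r**2/8)
(U(198, sqrt(-49 - 81)) + 45339)*(-30156 + 15334) = ((-15 - 1/8*198*(sqrt(-49 - 81))**2) + 45339)*(-30156 + 15334) = ((-15 - 1/8*198*(sqrt(-130))**2) + 45339)*(-14822) = ((-15 - 1/8*198*(I*sqrt(130))**2) + 45339)*(-14822) = ((-15 - 1/8*198*(-130)) + 45339)*(-14822) = ((-15 + 6435/2) + 45339)*(-14822) = (6405/2 + 45339)*(-14822) = (97083/2)*(-14822) = -719482113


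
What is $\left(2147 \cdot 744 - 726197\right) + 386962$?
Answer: $1258133$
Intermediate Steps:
$\left(2147 \cdot 744 - 726197\right) + 386962 = \left(1597368 - 726197\right) + 386962 = 871171 + 386962 = 1258133$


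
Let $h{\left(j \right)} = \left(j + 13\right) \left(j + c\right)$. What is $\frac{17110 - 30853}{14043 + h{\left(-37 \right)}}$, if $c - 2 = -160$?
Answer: $- \frac{4581}{6241} \approx -0.73402$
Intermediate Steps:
$c = -158$ ($c = 2 - 160 = -158$)
$h{\left(j \right)} = \left(-158 + j\right) \left(13 + j\right)$ ($h{\left(j \right)} = \left(j + 13\right) \left(j - 158\right) = \left(13 + j\right) \left(-158 + j\right) = \left(-158 + j\right) \left(13 + j\right)$)
$\frac{17110 - 30853}{14043 + h{\left(-37 \right)}} = \frac{17110 - 30853}{14043 - \left(-3311 - 1369\right)} = - \frac{13743}{14043 + \left(-2054 + 1369 + 5365\right)} = - \frac{13743}{14043 + 4680} = - \frac{13743}{18723} = \left(-13743\right) \frac{1}{18723} = - \frac{4581}{6241}$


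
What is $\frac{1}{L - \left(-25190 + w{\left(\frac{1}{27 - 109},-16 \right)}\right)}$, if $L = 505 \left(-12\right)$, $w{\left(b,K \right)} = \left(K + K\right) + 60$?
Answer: $\frac{1}{19102} \approx 5.2351 \cdot 10^{-5}$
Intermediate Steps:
$w{\left(b,K \right)} = 60 + 2 K$ ($w{\left(b,K \right)} = 2 K + 60 = 60 + 2 K$)
$L = -6060$
$\frac{1}{L - \left(-25190 + w{\left(\frac{1}{27 - 109},-16 \right)}\right)} = \frac{1}{-6060 + \left(25190 - \left(60 + 2 \left(-16\right)\right)\right)} = \frac{1}{-6060 + \left(25190 - \left(60 - 32\right)\right)} = \frac{1}{-6060 + \left(25190 - 28\right)} = \frac{1}{-6060 + 25162} = \frac{1}{19102}$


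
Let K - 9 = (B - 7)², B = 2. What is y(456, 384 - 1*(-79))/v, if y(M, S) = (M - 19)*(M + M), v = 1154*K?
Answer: 99636/9809 ≈ 10.158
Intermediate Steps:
K = 34 (K = 9 + (2 - 7)² = 9 + (-5)² = 9 + 25 = 34)
v = 39236 (v = 1154*34 = 39236)
y(M, S) = 2*M*(-19 + M) (y(M, S) = (-19 + M)*(2*M) = 2*M*(-19 + M))
y(456, 384 - 1*(-79))/v = (2*456*(-19 + 456))/39236 = (2*456*437)*(1/39236) = 398544*(1/39236) = 99636/9809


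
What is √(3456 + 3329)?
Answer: √6785 ≈ 82.371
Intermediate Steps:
√(3456 + 3329) = √6785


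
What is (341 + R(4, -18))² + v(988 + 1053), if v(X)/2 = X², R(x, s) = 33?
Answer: 8471238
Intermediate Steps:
v(X) = 2*X²
(341 + R(4, -18))² + v(988 + 1053) = (341 + 33)² + 2*(988 + 1053)² = 374² + 2*2041² = 139876 + 2*4165681 = 139876 + 8331362 = 8471238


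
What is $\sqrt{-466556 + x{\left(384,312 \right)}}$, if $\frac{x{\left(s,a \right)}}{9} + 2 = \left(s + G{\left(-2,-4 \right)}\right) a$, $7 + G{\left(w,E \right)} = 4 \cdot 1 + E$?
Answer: $\sqrt{592042} \approx 769.44$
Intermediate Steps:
$G{\left(w,E \right)} = -3 + E$ ($G{\left(w,E \right)} = -7 + \left(4 \cdot 1 + E\right) = -7 + \left(4 + E\right) = -3 + E$)
$x{\left(s,a \right)} = -18 + 9 a \left(-7 + s\right)$ ($x{\left(s,a \right)} = -18 + 9 \left(s - 7\right) a = -18 + 9 \left(-7 + s\right) a = -18 + 9 a \left(-7 + s\right)$)
$\sqrt{-466556 + x{\left(384,312 \right)}} = \sqrt{-466556 - \left(19674 - 1078272\right)} = \sqrt{-466556 - -1058598} = \sqrt{-466556 + 1058598} = \sqrt{592042}$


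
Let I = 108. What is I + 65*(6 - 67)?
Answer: -3857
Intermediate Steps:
I + 65*(6 - 67) = 108 + 65*(6 - 67) = 108 + 65*(-61) = 108 - 3965 = -3857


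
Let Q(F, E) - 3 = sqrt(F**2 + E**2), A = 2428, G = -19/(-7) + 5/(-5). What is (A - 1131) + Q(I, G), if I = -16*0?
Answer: 9112/7 ≈ 1301.7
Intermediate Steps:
I = 0
G = 12/7 (G = -19*(-1/7) + 5*(-1/5) = 19/7 - 1 = 12/7 ≈ 1.7143)
Q(F, E) = 3 + sqrt(E**2 + F**2) (Q(F, E) = 3 + sqrt(F**2 + E**2) = 3 + sqrt(E**2 + F**2))
(A - 1131) + Q(I, G) = (2428 - 1131) + (3 + sqrt((12/7)**2 + 0**2)) = 1297 + (3 + sqrt(144/49 + 0)) = 1297 + (3 + sqrt(144/49)) = 1297 + (3 + 12/7) = 1297 + 33/7 = 9112/7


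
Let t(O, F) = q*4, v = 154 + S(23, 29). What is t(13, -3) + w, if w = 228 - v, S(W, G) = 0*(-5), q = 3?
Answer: 86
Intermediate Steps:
S(W, G) = 0
v = 154 (v = 154 + 0 = 154)
t(O, F) = 12 (t(O, F) = 3*4 = 12)
w = 74 (w = 228 - 1*154 = 228 - 154 = 74)
t(13, -3) + w = 12 + 74 = 86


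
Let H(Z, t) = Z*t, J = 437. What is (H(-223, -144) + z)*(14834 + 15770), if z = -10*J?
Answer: 849016168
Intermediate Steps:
z = -4370 (z = -10*437 = -4370)
(H(-223, -144) + z)*(14834 + 15770) = (-223*(-144) - 4370)*(14834 + 15770) = (32112 - 4370)*30604 = 27742*30604 = 849016168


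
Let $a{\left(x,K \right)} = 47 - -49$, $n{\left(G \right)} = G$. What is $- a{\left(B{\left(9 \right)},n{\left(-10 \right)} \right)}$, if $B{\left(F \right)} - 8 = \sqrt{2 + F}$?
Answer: $-96$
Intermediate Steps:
$B{\left(F \right)} = 8 + \sqrt{2 + F}$
$a{\left(x,K \right)} = 96$ ($a{\left(x,K \right)} = 47 + 49 = 96$)
$- a{\left(B{\left(9 \right)},n{\left(-10 \right)} \right)} = \left(-1\right) 96 = -96$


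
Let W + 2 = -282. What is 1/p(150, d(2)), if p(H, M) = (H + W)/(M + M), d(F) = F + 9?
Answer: -11/67 ≈ -0.16418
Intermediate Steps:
W = -284 (W = -2 - 282 = -284)
d(F) = 9 + F
p(H, M) = (-284 + H)/(2*M) (p(H, M) = (H - 284)/(M + M) = (-284 + H)/((2*M)) = (-284 + H)*(1/(2*M)) = (-284 + H)/(2*M))
1/p(150, d(2)) = 1/((-284 + 150)/(2*(9 + 2))) = 1/((½)*(-134)/11) = 1/((½)*(1/11)*(-134)) = 1/(-67/11) = -11/67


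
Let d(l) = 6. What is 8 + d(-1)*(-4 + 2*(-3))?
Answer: -52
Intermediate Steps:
8 + d(-1)*(-4 + 2*(-3)) = 8 + 6*(-4 + 2*(-3)) = 8 + 6*(-4 - 6) = 8 + 6*(-10) = 8 - 60 = -52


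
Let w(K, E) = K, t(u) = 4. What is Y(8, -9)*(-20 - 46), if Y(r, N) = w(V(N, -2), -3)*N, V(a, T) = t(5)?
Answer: 2376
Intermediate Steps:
V(a, T) = 4
Y(r, N) = 4*N
Y(8, -9)*(-20 - 46) = (4*(-9))*(-20 - 46) = -36*(-66) = 2376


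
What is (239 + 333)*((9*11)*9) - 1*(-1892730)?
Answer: 2402382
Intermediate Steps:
(239 + 333)*((9*11)*9) - 1*(-1892730) = 572*(99*9) + 1892730 = 572*891 + 1892730 = 509652 + 1892730 = 2402382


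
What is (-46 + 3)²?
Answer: 1849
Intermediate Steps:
(-46 + 3)² = (-43)² = 1849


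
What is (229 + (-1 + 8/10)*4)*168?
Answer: 191688/5 ≈ 38338.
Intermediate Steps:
(229 + (-1 + 8/10)*4)*168 = (229 + (-1 + 8*(⅒))*4)*168 = (229 + (-1 + ⅘)*4)*168 = (229 - ⅕*4)*168 = (229 - ⅘)*168 = (1141/5)*168 = 191688/5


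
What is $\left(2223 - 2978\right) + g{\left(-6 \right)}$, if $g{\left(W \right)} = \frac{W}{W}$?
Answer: $-754$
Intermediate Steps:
$g{\left(W \right)} = 1$
$\left(2223 - 2978\right) + g{\left(-6 \right)} = \left(2223 - 2978\right) + 1 = -755 + 1 = -754$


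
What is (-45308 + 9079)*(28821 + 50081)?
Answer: -2858540558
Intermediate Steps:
(-45308 + 9079)*(28821 + 50081) = -36229*78902 = -2858540558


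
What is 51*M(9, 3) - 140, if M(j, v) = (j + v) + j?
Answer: 931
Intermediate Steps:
M(j, v) = v + 2*j
51*M(9, 3) - 140 = 51*(3 + 2*9) - 140 = 51*(3 + 18) - 140 = 51*21 - 140 = 1071 - 140 = 931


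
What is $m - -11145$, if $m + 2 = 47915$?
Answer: $59058$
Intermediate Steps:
$m = 47913$ ($m = -2 + 47915 = 47913$)
$m - -11145 = 47913 - -11145 = 47913 + 11145 = 59058$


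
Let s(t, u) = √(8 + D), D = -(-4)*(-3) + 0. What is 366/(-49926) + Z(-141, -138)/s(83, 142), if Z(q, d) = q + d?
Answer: -61/8321 + 279*I/2 ≈ -0.0073308 + 139.5*I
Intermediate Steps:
D = -12 (D = -1*12 + 0 = -12 + 0 = -12)
Z(q, d) = d + q
s(t, u) = 2*I (s(t, u) = √(8 - 12) = √(-4) = 2*I)
366/(-49926) + Z(-141, -138)/s(83, 142) = 366/(-49926) + (-138 - 141)/((2*I)) = 366*(-1/49926) - (-279)*I/2 = -61/8321 + 279*I/2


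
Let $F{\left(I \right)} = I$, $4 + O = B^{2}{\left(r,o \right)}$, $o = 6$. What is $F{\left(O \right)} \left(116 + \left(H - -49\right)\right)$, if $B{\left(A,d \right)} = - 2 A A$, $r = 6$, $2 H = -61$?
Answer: $696710$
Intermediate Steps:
$H = - \frac{61}{2}$ ($H = \frac{1}{2} \left(-61\right) = - \frac{61}{2} \approx -30.5$)
$B{\left(A,d \right)} = - 2 A^{2}$
$O = 5180$ ($O = -4 + \left(- 2 \cdot 6^{2}\right)^{2} = -4 + \left(\left(-2\right) 36\right)^{2} = -4 + \left(-72\right)^{2} = -4 + 5184 = 5180$)
$F{\left(O \right)} \left(116 + \left(H - -49\right)\right) = 5180 \left(116 - - \frac{37}{2}\right) = 5180 \left(116 + \left(- \frac{61}{2} + 49\right)\right) = 5180 \left(116 + \frac{37}{2}\right) = 5180 \cdot \frac{269}{2} = 696710$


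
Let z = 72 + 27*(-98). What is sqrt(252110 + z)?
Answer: 8*sqrt(3899) ≈ 499.54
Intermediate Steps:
z = -2574 (z = 72 - 2646 = -2574)
sqrt(252110 + z) = sqrt(252110 - 2574) = sqrt(249536) = 8*sqrt(3899)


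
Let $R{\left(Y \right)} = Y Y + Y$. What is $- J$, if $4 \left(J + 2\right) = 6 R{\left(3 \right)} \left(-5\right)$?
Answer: $92$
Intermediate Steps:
$R{\left(Y \right)} = Y + Y^{2}$ ($R{\left(Y \right)} = Y^{2} + Y = Y + Y^{2}$)
$J = -92$ ($J = -2 + \frac{6 \cdot 3 \left(1 + 3\right) \left(-5\right)}{4} = -2 + \frac{6 \cdot 3 \cdot 4 \left(-5\right)}{4} = -2 + \frac{6 \cdot 12 \left(-5\right)}{4} = -2 + \frac{72 \left(-5\right)}{4} = -2 + \frac{1}{4} \left(-360\right) = -2 - 90 = -92$)
$- J = \left(-1\right) \left(-92\right) = 92$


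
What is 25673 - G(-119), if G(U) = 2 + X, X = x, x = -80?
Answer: 25751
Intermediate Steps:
X = -80
G(U) = -78 (G(U) = 2 - 80 = -78)
25673 - G(-119) = 25673 - 1*(-78) = 25673 + 78 = 25751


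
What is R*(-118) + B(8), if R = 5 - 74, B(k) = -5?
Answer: 8137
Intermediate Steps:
R = -69
R*(-118) + B(8) = -69*(-118) - 5 = 8142 - 5 = 8137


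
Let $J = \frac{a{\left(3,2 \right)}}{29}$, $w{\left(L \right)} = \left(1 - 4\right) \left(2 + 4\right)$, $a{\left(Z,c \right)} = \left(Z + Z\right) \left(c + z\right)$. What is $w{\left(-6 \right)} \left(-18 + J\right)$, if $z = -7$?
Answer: $\frac{9936}{29} \approx 342.62$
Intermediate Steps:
$a{\left(Z,c \right)} = 2 Z \left(-7 + c\right)$ ($a{\left(Z,c \right)} = \left(Z + Z\right) \left(c - 7\right) = 2 Z \left(-7 + c\right)$)
$w{\left(L \right)} = -18$ ($w{\left(L \right)} = \left(-3\right) 6 = -18$)
$J = - \frac{30}{29}$ ($J = \frac{2 \cdot 3 \left(-7 + 2\right)}{29} = 2 \cdot 3 \left(-5\right) \frac{1}{29} = \left(-30\right) \frac{1}{29} = - \frac{30}{29} \approx -1.0345$)
$w{\left(-6 \right)} \left(-18 + J\right) = - 18 \left(-18 - \frac{30}{29}\right) = \left(-18\right) \left(- \frac{552}{29}\right) = \frac{9936}{29}$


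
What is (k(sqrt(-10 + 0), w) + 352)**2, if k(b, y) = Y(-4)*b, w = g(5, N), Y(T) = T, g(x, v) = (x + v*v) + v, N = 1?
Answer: 123744 - 2816*I*sqrt(10) ≈ 1.2374e+5 - 8905.0*I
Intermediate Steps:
g(x, v) = v + x + v**2 (g(x, v) = (x + v**2) + v = v + x + v**2)
w = 7 (w = 1 + 5 + 1**2 = 1 + 5 + 1 = 7)
k(b, y) = -4*b
(k(sqrt(-10 + 0), w) + 352)**2 = (-4*sqrt(-10 + 0) + 352)**2 = (-4*I*sqrt(10) + 352)**2 = (352 - 4*I*sqrt(10))**2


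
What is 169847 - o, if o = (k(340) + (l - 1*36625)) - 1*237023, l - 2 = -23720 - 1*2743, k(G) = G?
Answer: 469616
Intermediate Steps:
l = -26461 (l = 2 + (-23720 - 1*2743) = 2 + (-23720 - 2743) = 2 - 26463 = -26461)
o = -299769 (o = (340 + (-26461 - 1*36625)) - 1*237023 = (340 + (-26461 - 36625)) - 237023 = (340 - 63086) - 237023 = -62746 - 237023 = -299769)
169847 - o = 169847 - 1*(-299769) = 169847 + 299769 = 469616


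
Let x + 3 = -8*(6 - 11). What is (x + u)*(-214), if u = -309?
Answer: 58208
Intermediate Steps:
x = 37 (x = -3 - 8*(6 - 11) = -3 - 8*(-5) = -3 + 40 = 37)
(x + u)*(-214) = (37 - 309)*(-214) = -272*(-214) = 58208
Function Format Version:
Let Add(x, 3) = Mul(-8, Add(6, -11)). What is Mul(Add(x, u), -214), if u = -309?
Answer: 58208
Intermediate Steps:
x = 37 (x = Add(-3, Mul(-8, Add(6, -11))) = Add(-3, Mul(-8, -5)) = Add(-3, 40) = 37)
Mul(Add(x, u), -214) = Mul(Add(37, -309), -214) = Mul(-272, -214) = 58208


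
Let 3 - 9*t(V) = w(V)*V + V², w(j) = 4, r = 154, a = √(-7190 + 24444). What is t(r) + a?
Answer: -24329/9 + √17254 ≈ -2571.9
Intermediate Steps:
a = √17254 ≈ 131.35
t(V) = ⅓ - 4*V/9 - V²/9 (t(V) = ⅓ - (4*V + V²)/9 = ⅓ - (V² + 4*V)/9 = ⅓ + (-4*V/9 - V²/9) = ⅓ - 4*V/9 - V²/9)
t(r) + a = (⅓ - 4/9*154 - ⅑*154²) + √17254 = (⅓ - 616/9 - ⅑*23716) + √17254 = (⅓ - 616/9 - 23716/9) + √17254 = -24329/9 + √17254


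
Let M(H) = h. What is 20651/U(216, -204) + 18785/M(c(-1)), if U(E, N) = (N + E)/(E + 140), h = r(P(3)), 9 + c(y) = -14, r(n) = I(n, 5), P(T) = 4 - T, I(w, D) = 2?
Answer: 3732233/6 ≈ 6.2204e+5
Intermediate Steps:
r(n) = 2
c(y) = -23 (c(y) = -9 - 14 = -23)
h = 2
M(H) = 2
U(E, N) = (E + N)/(140 + E)
20651/U(216, -204) + 18785/M(c(-1)) = 20651/(((216 - 204)/(140 + 216))) + 18785/2 = 20651/((12/356)) + 18785*(1/2) = 20651/(((1/356)*12)) + 18785/2 = 20651/(3/89) + 18785/2 = 20651*(89/3) + 18785/2 = 1837939/3 + 18785/2 = 3732233/6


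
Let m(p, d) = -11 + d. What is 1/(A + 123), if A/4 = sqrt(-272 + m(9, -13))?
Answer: 123/19865 - 8*I*sqrt(74)/19865 ≈ 0.0061918 - 0.0034643*I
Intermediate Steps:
A = 8*I*sqrt(74) (A = 4*sqrt(-272 + (-11 - 13)) = 4*sqrt(-272 - 24) = 4*sqrt(-296) = 4*(2*I*sqrt(74)) = 8*I*sqrt(74) ≈ 68.819*I)
1/(A + 123) = 1/(8*I*sqrt(74) + 123) = 1/(123 + 8*I*sqrt(74))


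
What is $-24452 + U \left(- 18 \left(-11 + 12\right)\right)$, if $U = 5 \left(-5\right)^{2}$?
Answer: $-26702$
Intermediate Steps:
$U = 125$ ($U = 5 \cdot 25 = 125$)
$-24452 + U \left(- 18 \left(-11 + 12\right)\right) = -24452 + 125 \left(- 18 \left(-11 + 12\right)\right) = -24452 + 125 \left(\left(-18\right) 1\right) = -24452 + 125 \left(-18\right) = -24452 - 2250 = -26702$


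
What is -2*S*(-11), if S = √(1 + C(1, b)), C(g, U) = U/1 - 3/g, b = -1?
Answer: 22*I*√3 ≈ 38.105*I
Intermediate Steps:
C(g, U) = U - 3/g (C(g, U) = U*1 - 3/g = U - 3/g)
S = I*√3 (S = √(1 + (-1 - 3/1)) = √(1 + (-1 - 3*1)) = √(1 + (-1 - 3)) = √(1 - 4) = √(-3) = I*√3 ≈ 1.732*I)
-2*S*(-11) = -2*I*√3*(-11) = 22*I*√3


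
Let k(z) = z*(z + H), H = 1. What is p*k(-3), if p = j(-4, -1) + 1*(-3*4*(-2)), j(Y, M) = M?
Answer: 138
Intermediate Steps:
k(z) = z*(1 + z) (k(z) = z*(z + 1) = z*(1 + z))
p = 23 (p = -1 + 1*(-3*4*(-2)) = -1 + 1*(-12*(-2)) = -1 + 1*24 = -1 + 24 = 23)
p*k(-3) = 23*(-3*(1 - 3)) = 23*(-3*(-2)) = 23*6 = 138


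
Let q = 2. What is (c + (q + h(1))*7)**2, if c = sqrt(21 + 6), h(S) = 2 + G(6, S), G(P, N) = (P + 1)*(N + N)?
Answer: 15903 + 756*sqrt(3) ≈ 17212.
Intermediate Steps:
G(P, N) = 2*N*(1 + P) (G(P, N) = (1 + P)*(2*N) = 2*N*(1 + P))
h(S) = 2 + 14*S (h(S) = 2 + 2*S*(1 + 6) = 2 + 2*S*7 = 2 + 14*S)
c = 3*sqrt(3) (c = sqrt(27) = 3*sqrt(3) ≈ 5.1962)
(c + (q + h(1))*7)**2 = (3*sqrt(3) + (2 + (2 + 14*1))*7)**2 = (3*sqrt(3) + (2 + (2 + 14))*7)**2 = (3*sqrt(3) + (2 + 16)*7)**2 = (3*sqrt(3) + 18*7)**2 = (3*sqrt(3) + 126)**2 = (126 + 3*sqrt(3))**2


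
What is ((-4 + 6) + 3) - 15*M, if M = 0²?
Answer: 5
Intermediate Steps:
M = 0
((-4 + 6) + 3) - 15*M = ((-4 + 6) + 3) - 15*0 = (2 + 3) + 0 = 5 + 0 = 5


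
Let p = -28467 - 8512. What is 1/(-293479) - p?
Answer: 10852559940/293479 ≈ 36979.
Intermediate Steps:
p = -36979
1/(-293479) - p = 1/(-293479) - 1*(-36979) = -1/293479 + 36979 = 10852559940/293479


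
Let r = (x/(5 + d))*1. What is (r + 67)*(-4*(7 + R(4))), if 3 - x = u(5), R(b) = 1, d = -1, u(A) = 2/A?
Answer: -10824/5 ≈ -2164.8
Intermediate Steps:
x = 13/5 (x = 3 - 2/5 = 13/5 ≈ 2.6000)
r = 13/20 (r = (13/(5*(5 - 1)))*1 = ((13/5)/4)*1 = ((13/5)*(1/4))*1 = (13/20)*1 = 13/20 ≈ 0.65000)
(r + 67)*(-4*(7 + R(4))) = (13/20 + 67)*(-4*(7 + 1)) = 1353*(-4*8)/20 = (1353/20)*(-32) = -10824/5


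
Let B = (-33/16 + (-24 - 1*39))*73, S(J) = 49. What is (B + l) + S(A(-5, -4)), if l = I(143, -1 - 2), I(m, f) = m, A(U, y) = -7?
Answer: -72921/16 ≈ -4557.6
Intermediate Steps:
l = 143
B = -75993/16 (B = (-33*1/16 + (-24 - 39))*73 = (-33/16 - 63)*73 = -1041/16*73 = -75993/16 ≈ -4749.6)
(B + l) + S(A(-5, -4)) = (-75993/16 + 143) + 49 = -73705/16 + 49 = -72921/16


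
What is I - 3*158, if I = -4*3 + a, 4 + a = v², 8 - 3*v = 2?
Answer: -486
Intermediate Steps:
v = 2 (v = 8/3 - ⅓*2 = 8/3 - ⅔ = 2)
a = 0 (a = -4 + 2² = -4 + 4 = 0)
I = -12 (I = -4*3 + 0 = -12 + 0 = -12)
I - 3*158 = -12 - 3*158 = -12 - 474 = -486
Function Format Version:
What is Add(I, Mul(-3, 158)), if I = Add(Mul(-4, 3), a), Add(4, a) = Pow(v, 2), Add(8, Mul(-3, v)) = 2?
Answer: -486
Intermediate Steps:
v = 2 (v = Add(Rational(8, 3), Mul(Rational(-1, 3), 2)) = Add(Rational(8, 3), Rational(-2, 3)) = 2)
a = 0 (a = Add(-4, Pow(2, 2)) = Add(-4, 4) = 0)
I = -12 (I = Add(Mul(-4, 3), 0) = Add(-12, 0) = -12)
Add(I, Mul(-3, 158)) = Add(-12, Mul(-3, 158)) = Add(-12, -474) = -486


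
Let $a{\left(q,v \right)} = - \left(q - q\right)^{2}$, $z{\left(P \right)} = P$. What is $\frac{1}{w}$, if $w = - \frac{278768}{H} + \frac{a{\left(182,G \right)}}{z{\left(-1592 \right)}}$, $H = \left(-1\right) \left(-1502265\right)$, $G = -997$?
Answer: $- \frac{1502265}{278768} \approx -5.3889$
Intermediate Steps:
$H = 1502265$
$a{\left(q,v \right)} = 0$ ($a{\left(q,v \right)} = - 0^{2} = \left(-1\right) 0 = 0$)
$w = - \frac{278768}{1502265}$ ($w = - \frac{278768}{1502265} + \frac{0}{-1592} = \left(-278768\right) \frac{1}{1502265} + 0 \left(- \frac{1}{1592}\right) = - \frac{278768}{1502265} + 0 = - \frac{278768}{1502265} \approx -0.18557$)
$\frac{1}{w} = \frac{1}{- \frac{278768}{1502265}} = - \frac{1502265}{278768}$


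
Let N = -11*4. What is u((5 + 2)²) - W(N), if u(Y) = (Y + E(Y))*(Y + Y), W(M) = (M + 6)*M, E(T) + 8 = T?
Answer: 7148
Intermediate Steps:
E(T) = -8 + T
N = -44
W(M) = M*(6 + M) (W(M) = (6 + M)*M = M*(6 + M))
u(Y) = 2*Y*(-8 + 2*Y) (u(Y) = (Y + (-8 + Y))*(Y + Y) = (-8 + 2*Y)*(2*Y) = 2*Y*(-8 + 2*Y))
u((5 + 2)²) - W(N) = 4*(5 + 2)²*(-4 + (5 + 2)²) - (-44)*(6 - 44) = 4*7²*(-4 + 7²) - (-44)*(-38) = 4*49*(-4 + 49) - 1*1672 = 4*49*45 - 1672 = 8820 - 1672 = 7148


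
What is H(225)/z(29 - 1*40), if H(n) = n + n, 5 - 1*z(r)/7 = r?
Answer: 225/56 ≈ 4.0179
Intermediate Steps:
z(r) = 35 - 7*r
H(n) = 2*n
H(225)/z(29 - 1*40) = (2*225)/(35 - 7*(29 - 1*40)) = 450/(35 - 7*(29 - 40)) = 450/(35 - 7*(-11)) = 450/(35 + 77) = 450/112 = 450*(1/112) = 225/56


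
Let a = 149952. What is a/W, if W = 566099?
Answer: 149952/566099 ≈ 0.26489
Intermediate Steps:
a/W = 149952/566099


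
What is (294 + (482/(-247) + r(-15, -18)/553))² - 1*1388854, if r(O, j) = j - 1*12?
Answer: -24321272399617170/18657101281 ≈ -1.3036e+6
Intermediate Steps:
r(O, j) = -12 + j (r(O, j) = j - 12 = -12 + j)
(294 + (482/(-247) + r(-15, -18)/553))² - 1*1388854 = (294 + (482/(-247) + (-12 - 18)/553))² - 1*1388854 = (294 + (482*(-1/247) - 30*1/553))² - 1388854 = (294 + (-482/247 - 30/553))² - 1388854 = (294 - 273956/136591)² - 1388854 = (39883798/136591)² - 1388854 = 1590717342904804/18657101281 - 1388854 = -24321272399617170/18657101281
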